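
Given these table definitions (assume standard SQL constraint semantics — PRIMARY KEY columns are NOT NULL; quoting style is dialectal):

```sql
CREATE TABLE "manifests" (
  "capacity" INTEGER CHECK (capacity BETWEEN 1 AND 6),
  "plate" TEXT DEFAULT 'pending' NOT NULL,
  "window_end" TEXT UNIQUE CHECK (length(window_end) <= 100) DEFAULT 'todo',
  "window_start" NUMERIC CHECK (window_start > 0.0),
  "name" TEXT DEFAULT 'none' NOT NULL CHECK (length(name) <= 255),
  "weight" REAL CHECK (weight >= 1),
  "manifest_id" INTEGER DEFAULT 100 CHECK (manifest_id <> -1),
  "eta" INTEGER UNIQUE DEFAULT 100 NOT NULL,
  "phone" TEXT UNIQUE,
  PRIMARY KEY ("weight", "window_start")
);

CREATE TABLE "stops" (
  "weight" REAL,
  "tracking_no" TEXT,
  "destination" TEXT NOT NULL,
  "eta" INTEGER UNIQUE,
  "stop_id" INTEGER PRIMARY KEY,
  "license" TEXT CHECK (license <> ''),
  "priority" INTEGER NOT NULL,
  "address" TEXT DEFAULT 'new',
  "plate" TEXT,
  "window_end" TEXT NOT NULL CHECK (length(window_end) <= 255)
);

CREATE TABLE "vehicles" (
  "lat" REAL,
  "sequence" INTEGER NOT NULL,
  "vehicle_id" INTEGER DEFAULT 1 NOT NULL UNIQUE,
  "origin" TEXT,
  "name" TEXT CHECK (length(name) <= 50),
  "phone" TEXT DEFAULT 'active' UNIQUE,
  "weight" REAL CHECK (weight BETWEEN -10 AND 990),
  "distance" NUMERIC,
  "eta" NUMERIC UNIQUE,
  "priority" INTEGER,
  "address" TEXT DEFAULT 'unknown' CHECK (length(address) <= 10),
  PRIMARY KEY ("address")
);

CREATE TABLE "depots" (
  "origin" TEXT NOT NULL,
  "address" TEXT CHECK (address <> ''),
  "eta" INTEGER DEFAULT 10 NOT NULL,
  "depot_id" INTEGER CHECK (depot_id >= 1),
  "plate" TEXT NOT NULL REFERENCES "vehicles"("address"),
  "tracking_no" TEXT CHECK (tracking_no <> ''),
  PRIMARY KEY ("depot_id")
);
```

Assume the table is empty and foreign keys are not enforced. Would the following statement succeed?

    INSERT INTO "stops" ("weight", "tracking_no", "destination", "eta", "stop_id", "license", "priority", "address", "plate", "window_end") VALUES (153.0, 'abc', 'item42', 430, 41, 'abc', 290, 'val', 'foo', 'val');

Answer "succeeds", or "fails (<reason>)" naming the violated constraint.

NOT NULL columns: destination is supplied; priority is supplied; stop_id is supplied; window_end is supplied.
CHECK constraints: 'abc' satisfies (license <> ''); 'val' satisfies (length(window_end) <= 255).
No constraint is violated.

succeeds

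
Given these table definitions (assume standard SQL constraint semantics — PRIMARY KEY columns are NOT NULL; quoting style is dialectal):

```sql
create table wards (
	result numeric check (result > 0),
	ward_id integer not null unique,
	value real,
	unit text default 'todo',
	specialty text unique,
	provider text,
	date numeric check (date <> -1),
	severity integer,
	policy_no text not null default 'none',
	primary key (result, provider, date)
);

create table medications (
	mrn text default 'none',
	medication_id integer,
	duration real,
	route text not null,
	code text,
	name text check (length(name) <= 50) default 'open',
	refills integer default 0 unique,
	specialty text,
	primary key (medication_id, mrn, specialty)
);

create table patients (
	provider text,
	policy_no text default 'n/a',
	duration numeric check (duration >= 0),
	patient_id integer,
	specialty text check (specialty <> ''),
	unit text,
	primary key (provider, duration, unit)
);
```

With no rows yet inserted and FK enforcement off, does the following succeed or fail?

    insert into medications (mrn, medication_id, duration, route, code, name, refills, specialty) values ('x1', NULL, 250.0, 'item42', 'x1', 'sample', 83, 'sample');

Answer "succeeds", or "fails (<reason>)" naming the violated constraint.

medication_id is explicitly set to NULL, but medication_id is part of the PRIMARY KEY (implied NOT NULL).

fails (NOT NULL on medication_id)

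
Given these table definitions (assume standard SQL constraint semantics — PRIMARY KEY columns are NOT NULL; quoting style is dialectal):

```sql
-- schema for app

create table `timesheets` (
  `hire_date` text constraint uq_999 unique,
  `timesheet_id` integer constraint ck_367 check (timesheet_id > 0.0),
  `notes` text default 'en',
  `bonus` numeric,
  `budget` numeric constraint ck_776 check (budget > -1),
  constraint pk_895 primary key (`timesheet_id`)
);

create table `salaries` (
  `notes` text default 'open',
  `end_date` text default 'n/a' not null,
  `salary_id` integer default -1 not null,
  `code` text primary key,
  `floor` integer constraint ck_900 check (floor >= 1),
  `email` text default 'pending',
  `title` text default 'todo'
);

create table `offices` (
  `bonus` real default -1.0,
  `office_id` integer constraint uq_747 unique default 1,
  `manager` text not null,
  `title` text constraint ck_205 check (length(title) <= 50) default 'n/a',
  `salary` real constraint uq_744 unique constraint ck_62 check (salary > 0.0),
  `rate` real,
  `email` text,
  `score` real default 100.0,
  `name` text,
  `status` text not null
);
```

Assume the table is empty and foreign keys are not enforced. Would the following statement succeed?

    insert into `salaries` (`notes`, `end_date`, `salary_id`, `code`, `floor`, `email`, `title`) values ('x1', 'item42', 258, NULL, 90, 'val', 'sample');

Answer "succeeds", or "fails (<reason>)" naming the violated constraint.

fails (NOT NULL on code)

code is explicitly set to NULL, but code is part of the PRIMARY KEY (implied NOT NULL).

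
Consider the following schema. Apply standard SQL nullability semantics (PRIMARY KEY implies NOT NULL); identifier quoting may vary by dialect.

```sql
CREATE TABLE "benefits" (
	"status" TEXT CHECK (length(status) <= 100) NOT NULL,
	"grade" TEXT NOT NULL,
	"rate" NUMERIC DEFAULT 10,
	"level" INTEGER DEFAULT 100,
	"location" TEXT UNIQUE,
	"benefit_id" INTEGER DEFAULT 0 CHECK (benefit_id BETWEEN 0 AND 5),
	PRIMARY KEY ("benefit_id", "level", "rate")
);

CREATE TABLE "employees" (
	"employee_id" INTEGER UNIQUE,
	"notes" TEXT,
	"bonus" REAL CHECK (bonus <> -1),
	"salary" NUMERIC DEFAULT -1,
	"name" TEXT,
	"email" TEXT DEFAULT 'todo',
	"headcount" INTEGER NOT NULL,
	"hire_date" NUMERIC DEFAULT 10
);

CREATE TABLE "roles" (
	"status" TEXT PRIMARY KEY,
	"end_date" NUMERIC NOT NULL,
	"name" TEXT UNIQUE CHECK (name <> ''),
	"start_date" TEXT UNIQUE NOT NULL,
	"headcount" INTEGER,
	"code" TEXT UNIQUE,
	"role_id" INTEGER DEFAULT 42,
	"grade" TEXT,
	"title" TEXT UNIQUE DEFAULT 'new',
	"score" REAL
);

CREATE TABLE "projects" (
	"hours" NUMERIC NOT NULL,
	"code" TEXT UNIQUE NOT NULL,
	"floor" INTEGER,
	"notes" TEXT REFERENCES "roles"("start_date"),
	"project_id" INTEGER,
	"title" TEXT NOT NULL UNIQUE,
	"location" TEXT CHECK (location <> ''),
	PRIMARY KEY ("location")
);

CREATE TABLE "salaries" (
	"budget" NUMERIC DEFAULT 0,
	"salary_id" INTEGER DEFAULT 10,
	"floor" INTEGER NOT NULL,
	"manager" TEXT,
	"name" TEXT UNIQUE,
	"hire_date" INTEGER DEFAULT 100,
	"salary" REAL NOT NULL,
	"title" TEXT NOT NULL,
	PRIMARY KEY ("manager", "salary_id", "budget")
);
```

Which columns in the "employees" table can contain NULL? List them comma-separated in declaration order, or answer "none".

employee_id, notes, bonus, salary, name, email, hire_date

- employee_id: UNIQUE does not imply NOT NULL → nullable.
- notes: no NOT NULL constraint applies → nullable.
- bonus: CHECK does not forbid NULL (a CHECK constraint passes when its expression is NULL) → nullable.
- salary: DEFAULT only fills an omitted column; an explicit NULL is still allowed → nullable.
- name: no NOT NULL constraint applies → nullable.
- email: DEFAULT only fills an omitted column; an explicit NULL is still allowed → nullable.
- headcount: declared NOT NULL → not nullable.
- hire_date: DEFAULT only fills an omitted column; an explicit NULL is still allowed → nullable.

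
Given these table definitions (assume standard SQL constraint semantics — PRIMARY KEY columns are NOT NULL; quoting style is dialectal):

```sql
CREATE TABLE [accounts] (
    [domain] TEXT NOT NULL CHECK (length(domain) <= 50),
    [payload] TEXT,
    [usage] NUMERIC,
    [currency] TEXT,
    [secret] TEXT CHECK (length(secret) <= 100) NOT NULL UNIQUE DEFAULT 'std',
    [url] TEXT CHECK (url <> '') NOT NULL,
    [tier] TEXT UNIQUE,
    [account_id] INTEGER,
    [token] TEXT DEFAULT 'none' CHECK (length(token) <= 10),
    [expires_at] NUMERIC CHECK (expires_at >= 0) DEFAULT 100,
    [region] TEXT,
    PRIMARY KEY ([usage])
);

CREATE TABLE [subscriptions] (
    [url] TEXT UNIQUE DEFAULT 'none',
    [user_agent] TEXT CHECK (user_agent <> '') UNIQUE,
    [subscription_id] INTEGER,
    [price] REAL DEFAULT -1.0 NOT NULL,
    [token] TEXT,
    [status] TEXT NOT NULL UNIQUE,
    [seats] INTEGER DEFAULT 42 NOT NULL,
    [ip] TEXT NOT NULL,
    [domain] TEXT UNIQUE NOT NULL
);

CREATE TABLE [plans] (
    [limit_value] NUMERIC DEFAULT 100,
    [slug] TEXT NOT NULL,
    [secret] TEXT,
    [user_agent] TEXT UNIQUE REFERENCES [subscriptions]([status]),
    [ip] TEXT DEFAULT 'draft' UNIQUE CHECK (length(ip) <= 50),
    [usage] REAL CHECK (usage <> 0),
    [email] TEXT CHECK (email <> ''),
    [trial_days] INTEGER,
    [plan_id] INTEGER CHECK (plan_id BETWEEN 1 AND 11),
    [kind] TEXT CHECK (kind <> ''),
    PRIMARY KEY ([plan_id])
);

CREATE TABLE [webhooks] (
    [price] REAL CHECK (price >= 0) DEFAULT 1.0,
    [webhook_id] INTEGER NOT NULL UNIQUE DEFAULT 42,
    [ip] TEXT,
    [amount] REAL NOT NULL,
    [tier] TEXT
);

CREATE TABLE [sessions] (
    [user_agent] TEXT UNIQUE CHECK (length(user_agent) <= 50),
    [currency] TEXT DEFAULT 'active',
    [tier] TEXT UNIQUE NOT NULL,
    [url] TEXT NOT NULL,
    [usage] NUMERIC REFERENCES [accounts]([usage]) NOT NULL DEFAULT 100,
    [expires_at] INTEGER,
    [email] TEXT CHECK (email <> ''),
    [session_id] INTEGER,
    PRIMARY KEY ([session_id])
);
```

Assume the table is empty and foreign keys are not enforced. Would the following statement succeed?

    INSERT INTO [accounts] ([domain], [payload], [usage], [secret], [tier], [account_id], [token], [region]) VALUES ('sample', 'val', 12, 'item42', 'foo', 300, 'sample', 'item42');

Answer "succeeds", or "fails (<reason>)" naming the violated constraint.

fails (NOT NULL on url)

url is omitted from the column list and has no DEFAULT, so it would receive NULL.
But url is declared NOT NULL.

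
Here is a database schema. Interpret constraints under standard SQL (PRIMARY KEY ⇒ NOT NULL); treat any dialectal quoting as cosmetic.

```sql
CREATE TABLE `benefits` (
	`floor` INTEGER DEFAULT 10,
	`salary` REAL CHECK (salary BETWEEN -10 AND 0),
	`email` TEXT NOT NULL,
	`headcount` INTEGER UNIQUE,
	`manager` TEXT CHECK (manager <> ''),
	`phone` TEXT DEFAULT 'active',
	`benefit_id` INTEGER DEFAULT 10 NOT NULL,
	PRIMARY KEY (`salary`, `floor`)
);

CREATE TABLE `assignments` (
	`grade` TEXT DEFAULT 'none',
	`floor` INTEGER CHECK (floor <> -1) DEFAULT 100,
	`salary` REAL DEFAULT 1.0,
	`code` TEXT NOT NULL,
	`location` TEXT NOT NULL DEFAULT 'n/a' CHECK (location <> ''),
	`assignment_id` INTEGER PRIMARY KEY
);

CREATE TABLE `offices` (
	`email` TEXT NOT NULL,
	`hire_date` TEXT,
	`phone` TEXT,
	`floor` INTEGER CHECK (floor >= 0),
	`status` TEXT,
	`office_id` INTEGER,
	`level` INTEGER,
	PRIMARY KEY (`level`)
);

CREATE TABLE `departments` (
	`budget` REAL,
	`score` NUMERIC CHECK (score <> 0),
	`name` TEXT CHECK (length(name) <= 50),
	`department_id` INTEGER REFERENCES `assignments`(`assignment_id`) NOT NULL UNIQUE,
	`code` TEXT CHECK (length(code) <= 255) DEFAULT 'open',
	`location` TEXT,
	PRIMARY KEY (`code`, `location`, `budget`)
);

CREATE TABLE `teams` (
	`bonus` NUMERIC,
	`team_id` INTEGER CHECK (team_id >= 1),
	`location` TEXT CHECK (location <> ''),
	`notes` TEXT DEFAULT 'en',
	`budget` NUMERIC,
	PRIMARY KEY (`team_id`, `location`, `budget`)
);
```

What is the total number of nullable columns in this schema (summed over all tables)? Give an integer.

15

benefits: 3 nullable (headcount, manager, phone — PK (salary, floor) and explicit NOT NULL columns excluded).
assignments: 3 nullable (grade, floor, salary — PK (assignment_id) and explicit NOT NULL columns excluded).
offices: 5 nullable (hire_date, phone, floor, status, office_id — PK (level) and explicit NOT NULL columns excluded).
departments: 2 nullable (score, name — PK (code, location, budget) and explicit NOT NULL columns excluded).
teams: 2 nullable (bonus, notes — PK (team_id, location, budget) and explicit NOT NULL columns excluded).
Total: 3 + 3 + 5 + 2 + 2 = 15.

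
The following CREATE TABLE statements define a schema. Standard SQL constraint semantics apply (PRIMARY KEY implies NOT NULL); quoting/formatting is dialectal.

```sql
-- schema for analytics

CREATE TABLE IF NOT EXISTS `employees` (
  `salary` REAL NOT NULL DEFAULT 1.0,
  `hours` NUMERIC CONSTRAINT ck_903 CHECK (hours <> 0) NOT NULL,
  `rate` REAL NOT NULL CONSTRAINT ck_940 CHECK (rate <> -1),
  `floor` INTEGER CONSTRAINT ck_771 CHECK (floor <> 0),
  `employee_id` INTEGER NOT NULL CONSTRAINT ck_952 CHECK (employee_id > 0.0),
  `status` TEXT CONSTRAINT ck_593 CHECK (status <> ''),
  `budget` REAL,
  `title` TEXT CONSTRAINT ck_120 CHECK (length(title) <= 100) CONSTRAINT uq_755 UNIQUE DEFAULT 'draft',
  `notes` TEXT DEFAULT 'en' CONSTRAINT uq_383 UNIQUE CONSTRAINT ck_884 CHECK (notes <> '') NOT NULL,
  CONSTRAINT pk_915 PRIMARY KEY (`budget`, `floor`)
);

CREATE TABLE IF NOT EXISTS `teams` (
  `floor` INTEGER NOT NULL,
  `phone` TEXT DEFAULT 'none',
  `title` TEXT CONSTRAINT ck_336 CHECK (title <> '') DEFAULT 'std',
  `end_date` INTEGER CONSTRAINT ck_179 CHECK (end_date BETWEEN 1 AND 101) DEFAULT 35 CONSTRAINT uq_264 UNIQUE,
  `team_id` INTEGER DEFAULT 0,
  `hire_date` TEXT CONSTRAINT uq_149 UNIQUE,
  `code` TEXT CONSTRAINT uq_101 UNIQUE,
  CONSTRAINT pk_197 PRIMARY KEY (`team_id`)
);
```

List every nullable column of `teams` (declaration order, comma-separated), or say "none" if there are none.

phone, title, end_date, hire_date, code

- floor: declared NOT NULL → not nullable.
- phone: DEFAULT only fills an omitted column; an explicit NULL is still allowed → nullable.
- title: CHECK does not forbid NULL (a CHECK constraint passes when its expression is NULL) → nullable.
- end_date: CHECK does not forbid NULL (a CHECK constraint passes when its expression is NULL) → nullable.
- team_id: part of the PRIMARY KEY, which implies NOT NULL → not nullable.
- hire_date: UNIQUE does not imply NOT NULL → nullable.
- code: UNIQUE does not imply NOT NULL → nullable.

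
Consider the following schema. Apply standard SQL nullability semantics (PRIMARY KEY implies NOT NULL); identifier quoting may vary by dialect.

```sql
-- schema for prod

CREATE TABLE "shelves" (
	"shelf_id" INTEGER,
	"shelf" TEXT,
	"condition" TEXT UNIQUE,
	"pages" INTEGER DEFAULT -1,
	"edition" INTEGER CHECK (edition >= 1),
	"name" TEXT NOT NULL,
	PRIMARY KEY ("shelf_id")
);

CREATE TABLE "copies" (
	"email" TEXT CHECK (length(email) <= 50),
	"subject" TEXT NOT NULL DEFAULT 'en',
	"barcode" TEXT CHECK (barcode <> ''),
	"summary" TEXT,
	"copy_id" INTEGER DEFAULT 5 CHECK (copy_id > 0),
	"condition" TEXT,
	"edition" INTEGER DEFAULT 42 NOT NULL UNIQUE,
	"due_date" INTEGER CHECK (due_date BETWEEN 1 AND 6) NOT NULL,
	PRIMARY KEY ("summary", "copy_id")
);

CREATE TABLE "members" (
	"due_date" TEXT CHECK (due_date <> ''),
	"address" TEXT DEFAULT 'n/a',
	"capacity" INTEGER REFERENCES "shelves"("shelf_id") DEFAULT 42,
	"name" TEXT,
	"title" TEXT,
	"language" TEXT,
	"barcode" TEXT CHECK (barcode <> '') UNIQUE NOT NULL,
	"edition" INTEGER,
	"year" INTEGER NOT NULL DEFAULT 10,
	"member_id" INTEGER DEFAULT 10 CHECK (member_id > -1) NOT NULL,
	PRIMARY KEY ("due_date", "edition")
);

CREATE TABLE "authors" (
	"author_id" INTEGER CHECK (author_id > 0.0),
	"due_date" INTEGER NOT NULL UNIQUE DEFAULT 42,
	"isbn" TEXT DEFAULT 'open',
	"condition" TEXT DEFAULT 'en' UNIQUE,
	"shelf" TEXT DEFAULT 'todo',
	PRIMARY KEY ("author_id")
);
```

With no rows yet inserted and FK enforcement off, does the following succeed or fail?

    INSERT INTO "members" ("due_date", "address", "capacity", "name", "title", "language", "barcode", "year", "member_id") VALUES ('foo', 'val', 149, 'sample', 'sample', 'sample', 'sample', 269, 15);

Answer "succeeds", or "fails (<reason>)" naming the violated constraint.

edition is omitted from the column list and has no DEFAULT, so it would receive NULL.
But edition is part of the PRIMARY KEY (implied NOT NULL).

fails (NOT NULL on edition)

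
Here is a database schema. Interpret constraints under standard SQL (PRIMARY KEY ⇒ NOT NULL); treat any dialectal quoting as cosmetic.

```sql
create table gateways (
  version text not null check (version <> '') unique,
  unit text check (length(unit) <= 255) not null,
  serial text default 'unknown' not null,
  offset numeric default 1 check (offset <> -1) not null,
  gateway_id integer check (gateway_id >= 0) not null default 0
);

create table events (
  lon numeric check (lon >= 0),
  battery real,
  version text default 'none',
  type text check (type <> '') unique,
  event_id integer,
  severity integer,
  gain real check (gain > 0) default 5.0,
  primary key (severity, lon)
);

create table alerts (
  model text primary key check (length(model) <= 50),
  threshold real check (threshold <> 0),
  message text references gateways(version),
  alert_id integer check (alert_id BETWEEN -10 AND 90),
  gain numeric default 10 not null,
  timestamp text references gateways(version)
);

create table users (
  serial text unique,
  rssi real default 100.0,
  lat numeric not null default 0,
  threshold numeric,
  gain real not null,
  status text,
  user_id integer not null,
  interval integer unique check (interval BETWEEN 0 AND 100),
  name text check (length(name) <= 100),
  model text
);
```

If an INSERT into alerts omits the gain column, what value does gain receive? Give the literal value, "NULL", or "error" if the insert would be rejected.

10

gain has an explicit DEFAULT 10.
When the column is omitted from an INSERT, that default is used.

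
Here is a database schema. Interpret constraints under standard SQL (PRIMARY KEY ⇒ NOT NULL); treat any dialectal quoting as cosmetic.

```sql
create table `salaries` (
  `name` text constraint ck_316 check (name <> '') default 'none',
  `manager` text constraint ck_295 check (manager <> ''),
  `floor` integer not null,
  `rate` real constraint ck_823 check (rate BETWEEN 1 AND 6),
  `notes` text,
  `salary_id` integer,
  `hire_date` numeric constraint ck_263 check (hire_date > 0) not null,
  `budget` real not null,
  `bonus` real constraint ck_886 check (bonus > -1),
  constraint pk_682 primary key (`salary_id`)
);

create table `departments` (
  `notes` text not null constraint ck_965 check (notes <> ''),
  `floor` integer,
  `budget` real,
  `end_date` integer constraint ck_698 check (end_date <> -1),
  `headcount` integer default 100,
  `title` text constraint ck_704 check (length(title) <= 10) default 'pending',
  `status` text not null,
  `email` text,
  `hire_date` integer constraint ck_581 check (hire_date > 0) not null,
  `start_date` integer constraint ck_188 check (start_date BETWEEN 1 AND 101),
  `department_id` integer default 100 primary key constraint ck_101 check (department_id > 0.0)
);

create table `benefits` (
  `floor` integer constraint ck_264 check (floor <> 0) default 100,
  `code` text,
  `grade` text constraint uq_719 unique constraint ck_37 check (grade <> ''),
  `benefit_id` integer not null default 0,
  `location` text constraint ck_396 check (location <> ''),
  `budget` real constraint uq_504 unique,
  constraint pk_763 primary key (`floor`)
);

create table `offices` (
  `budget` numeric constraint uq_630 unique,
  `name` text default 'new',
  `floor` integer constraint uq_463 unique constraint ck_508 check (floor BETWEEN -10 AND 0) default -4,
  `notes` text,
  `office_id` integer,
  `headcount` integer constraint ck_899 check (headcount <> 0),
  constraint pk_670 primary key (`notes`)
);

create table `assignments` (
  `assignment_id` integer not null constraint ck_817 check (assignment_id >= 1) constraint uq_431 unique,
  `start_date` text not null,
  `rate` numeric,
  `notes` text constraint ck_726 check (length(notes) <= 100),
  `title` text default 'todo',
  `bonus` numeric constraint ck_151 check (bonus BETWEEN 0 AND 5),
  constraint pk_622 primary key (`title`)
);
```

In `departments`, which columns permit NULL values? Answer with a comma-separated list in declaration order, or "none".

- notes: declared NOT NULL → not nullable.
- floor: no NOT NULL constraint applies → nullable.
- budget: no NOT NULL constraint applies → nullable.
- end_date: CHECK does not forbid NULL (a CHECK constraint passes when its expression is NULL) → nullable.
- headcount: DEFAULT only fills an omitted column; an explicit NULL is still allowed → nullable.
- title: CHECK does not forbid NULL (a CHECK constraint passes when its expression is NULL) → nullable.
- status: declared NOT NULL → not nullable.
- email: no NOT NULL constraint applies → nullable.
- hire_date: declared NOT NULL → not nullable.
- start_date: CHECK does not forbid NULL (a CHECK constraint passes when its expression is NULL) → nullable.
- department_id: part of the PRIMARY KEY, which implies NOT NULL → not nullable.

floor, budget, end_date, headcount, title, email, start_date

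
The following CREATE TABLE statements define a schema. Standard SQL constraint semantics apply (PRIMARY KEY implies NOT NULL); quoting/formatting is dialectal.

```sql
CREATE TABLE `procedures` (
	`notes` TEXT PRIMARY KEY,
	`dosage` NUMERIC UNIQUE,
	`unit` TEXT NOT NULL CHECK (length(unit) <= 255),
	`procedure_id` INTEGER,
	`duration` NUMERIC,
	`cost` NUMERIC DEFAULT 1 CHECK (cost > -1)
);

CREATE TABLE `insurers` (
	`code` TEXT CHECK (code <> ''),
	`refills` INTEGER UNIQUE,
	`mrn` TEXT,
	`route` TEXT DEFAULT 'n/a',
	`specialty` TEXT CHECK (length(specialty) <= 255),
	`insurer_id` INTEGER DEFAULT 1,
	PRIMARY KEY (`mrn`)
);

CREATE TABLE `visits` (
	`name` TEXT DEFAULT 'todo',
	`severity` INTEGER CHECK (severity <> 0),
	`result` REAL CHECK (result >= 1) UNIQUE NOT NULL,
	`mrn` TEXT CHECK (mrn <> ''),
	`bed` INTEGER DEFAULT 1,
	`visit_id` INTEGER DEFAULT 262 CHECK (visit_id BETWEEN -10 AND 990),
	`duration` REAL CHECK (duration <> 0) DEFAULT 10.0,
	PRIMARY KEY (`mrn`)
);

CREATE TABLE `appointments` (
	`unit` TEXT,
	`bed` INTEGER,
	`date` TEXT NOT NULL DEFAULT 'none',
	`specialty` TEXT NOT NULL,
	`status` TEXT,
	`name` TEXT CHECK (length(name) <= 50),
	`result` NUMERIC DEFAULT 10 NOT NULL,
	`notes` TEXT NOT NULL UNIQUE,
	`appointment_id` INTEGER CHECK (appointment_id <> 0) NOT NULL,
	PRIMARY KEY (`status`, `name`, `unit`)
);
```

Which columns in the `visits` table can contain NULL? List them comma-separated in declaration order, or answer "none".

name, severity, bed, visit_id, duration

- name: DEFAULT only fills an omitted column; an explicit NULL is still allowed → nullable.
- severity: CHECK does not forbid NULL (a CHECK constraint passes when its expression is NULL) → nullable.
- result: declared NOT NULL → not nullable.
- mrn: part of the PRIMARY KEY, which implies NOT NULL → not nullable.
- bed: DEFAULT only fills an omitted column; an explicit NULL is still allowed → nullable.
- visit_id: CHECK does not forbid NULL (a CHECK constraint passes when its expression is NULL) → nullable.
- duration: CHECK does not forbid NULL (a CHECK constraint passes when its expression is NULL) → nullable.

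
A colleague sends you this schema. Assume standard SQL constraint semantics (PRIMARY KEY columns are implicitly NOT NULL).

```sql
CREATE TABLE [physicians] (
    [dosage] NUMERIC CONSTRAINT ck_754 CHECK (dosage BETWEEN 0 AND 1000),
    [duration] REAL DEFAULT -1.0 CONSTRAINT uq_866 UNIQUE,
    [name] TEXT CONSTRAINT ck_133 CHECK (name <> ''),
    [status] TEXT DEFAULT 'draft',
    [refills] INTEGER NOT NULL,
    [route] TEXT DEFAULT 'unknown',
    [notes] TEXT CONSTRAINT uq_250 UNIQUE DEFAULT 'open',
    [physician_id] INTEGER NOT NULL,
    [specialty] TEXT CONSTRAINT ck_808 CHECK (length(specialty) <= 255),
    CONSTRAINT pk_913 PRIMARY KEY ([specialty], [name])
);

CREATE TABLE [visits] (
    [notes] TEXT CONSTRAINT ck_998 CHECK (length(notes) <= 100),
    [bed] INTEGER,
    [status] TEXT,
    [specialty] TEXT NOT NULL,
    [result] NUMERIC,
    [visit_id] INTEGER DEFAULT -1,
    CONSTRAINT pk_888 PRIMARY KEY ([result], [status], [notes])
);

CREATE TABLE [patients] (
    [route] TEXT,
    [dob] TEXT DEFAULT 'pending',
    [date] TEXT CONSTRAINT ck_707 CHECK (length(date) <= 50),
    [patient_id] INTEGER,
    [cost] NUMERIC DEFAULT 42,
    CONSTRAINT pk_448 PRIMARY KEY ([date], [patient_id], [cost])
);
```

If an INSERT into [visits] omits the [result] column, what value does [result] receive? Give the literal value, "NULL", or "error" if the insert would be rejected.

result has no DEFAULT clause.
Omitting it would insert NULL, but it is part of the PRIMARY KEY, so the INSERT fails.

error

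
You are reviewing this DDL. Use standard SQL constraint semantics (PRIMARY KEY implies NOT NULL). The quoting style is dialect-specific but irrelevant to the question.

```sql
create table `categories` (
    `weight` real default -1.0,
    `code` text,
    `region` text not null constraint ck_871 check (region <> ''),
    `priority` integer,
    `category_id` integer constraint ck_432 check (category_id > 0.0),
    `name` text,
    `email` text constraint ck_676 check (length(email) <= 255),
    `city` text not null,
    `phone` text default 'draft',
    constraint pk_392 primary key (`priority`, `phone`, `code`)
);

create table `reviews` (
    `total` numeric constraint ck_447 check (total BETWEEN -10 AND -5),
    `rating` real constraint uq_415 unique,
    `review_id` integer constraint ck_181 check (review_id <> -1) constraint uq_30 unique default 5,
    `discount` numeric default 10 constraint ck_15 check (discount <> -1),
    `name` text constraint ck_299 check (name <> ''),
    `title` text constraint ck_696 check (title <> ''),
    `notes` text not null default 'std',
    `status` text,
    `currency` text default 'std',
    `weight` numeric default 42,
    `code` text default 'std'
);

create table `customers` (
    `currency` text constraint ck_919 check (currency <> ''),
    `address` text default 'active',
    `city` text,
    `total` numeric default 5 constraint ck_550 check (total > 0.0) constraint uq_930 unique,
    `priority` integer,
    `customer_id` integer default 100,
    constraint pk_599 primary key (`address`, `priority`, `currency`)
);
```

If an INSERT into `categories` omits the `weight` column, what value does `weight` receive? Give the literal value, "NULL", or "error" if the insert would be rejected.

weight has an explicit DEFAULT -1.0.
When the column is omitted from an INSERT, that default is used.

-1.0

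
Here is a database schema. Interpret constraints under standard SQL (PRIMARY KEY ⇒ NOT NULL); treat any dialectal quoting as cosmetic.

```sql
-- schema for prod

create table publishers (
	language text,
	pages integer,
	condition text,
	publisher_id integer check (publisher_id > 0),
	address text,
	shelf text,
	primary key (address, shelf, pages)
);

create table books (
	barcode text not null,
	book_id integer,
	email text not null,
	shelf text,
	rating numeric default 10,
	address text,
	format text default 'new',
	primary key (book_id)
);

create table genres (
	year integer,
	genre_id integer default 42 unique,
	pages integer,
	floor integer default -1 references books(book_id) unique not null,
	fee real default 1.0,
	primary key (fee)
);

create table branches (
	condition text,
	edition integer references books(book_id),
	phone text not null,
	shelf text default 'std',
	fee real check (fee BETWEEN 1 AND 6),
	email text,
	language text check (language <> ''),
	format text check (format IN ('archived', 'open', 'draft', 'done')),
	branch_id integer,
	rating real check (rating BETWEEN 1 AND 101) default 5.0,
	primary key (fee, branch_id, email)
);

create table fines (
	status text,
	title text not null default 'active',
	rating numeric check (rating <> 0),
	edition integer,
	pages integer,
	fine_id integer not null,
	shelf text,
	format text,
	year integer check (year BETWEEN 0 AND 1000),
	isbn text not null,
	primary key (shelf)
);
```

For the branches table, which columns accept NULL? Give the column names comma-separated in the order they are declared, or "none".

- condition: no NOT NULL constraint applies → nullable.
- edition: a foreign key column may be NULL unless separately constrained → nullable.
- phone: declared NOT NULL → not nullable.
- shelf: DEFAULT only fills an omitted column; an explicit NULL is still allowed → nullable.
- fee: part of the PRIMARY KEY, which implies NOT NULL → not nullable.
- email: part of the PRIMARY KEY, which implies NOT NULL → not nullable.
- language: CHECK does not forbid NULL (a CHECK constraint passes when its expression is NULL) → nullable.
- format: CHECK does not forbid NULL (a CHECK constraint passes when its expression is NULL) → nullable.
- branch_id: part of the PRIMARY KEY, which implies NOT NULL → not nullable.
- rating: CHECK does not forbid NULL (a CHECK constraint passes when its expression is NULL) → nullable.

condition, edition, shelf, language, format, rating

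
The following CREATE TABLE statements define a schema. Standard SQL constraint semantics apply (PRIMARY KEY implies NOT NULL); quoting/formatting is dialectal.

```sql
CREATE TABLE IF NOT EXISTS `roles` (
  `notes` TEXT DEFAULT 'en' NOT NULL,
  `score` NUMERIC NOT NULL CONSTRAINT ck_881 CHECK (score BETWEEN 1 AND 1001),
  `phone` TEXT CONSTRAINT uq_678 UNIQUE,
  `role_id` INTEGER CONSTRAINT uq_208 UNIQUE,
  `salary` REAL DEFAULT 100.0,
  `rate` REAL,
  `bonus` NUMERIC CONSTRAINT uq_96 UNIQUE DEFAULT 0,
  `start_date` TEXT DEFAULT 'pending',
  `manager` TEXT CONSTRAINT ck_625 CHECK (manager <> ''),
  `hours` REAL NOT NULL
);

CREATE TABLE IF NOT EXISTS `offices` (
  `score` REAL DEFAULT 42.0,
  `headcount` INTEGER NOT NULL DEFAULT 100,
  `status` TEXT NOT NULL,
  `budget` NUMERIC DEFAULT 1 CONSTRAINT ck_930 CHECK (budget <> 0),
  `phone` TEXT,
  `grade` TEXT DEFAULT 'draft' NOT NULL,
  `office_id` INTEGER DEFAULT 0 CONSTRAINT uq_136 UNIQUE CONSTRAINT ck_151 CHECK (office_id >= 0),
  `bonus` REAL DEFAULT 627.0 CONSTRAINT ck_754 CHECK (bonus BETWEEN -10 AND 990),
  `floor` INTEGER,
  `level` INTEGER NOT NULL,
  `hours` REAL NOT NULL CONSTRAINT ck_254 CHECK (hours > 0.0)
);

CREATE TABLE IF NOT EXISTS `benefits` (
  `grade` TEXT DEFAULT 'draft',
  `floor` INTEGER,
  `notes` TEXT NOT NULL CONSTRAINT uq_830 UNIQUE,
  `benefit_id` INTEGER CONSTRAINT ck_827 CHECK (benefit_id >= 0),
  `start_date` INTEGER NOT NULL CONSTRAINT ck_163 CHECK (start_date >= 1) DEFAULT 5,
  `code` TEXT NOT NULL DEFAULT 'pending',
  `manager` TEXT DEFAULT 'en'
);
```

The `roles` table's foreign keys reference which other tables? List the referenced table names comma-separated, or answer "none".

none

No column in roles has a REFERENCES clause.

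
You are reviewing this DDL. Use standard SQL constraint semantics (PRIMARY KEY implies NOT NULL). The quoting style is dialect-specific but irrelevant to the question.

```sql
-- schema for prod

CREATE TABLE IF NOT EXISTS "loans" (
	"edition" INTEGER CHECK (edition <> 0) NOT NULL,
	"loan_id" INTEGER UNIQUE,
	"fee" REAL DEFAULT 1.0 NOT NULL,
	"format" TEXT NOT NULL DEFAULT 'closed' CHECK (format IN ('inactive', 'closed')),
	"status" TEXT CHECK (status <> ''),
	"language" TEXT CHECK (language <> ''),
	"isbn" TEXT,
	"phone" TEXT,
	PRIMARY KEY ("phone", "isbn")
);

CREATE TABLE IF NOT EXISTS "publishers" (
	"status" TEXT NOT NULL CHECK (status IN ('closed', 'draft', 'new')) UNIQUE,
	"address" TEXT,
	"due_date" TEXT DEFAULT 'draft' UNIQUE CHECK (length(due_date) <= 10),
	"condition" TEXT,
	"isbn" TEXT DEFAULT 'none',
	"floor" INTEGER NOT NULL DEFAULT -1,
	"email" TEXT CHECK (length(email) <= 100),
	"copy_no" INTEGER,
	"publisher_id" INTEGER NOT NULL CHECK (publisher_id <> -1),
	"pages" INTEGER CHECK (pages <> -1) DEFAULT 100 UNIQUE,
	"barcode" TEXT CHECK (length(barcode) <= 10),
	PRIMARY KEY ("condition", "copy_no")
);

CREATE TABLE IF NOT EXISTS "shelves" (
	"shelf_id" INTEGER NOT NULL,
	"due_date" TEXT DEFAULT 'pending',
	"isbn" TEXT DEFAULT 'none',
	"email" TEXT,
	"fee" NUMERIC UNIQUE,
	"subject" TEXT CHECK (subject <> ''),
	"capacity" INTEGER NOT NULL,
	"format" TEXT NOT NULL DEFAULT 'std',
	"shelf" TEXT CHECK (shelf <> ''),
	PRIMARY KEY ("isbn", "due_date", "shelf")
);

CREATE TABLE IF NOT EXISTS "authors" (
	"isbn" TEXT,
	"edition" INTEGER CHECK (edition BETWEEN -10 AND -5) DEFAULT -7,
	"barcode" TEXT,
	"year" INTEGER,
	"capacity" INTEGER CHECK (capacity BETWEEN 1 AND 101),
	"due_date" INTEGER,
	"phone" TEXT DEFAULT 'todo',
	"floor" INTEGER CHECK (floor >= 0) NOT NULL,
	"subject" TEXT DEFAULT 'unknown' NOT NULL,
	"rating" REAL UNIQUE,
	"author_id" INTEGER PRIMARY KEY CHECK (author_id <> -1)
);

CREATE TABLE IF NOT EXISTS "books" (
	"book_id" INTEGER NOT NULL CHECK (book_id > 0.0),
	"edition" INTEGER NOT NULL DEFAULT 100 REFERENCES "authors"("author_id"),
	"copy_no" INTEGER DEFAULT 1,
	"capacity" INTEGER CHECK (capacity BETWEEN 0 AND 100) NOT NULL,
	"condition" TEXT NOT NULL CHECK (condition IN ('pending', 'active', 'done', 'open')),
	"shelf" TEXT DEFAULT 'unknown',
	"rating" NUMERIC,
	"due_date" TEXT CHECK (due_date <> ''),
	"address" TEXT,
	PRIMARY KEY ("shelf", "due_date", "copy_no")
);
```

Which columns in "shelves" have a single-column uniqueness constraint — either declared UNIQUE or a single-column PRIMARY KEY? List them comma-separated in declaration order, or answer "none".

fee

- shelf_id: no UNIQUE or single-column PK constraint.
- due_date: part of a composite PRIMARY KEY — only the tuple is unique, not this column on its own.
- isbn: part of a composite PRIMARY KEY — only the tuple is unique, not this column on its own.
- email: no UNIQUE or single-column PK constraint.
- fee: declared UNIQUE → unique.
- subject: no UNIQUE or single-column PK constraint.
- capacity: no UNIQUE or single-column PK constraint.
- format: no UNIQUE or single-column PK constraint.
- shelf: part of a composite PRIMARY KEY — only the tuple is unique, not this column on its own.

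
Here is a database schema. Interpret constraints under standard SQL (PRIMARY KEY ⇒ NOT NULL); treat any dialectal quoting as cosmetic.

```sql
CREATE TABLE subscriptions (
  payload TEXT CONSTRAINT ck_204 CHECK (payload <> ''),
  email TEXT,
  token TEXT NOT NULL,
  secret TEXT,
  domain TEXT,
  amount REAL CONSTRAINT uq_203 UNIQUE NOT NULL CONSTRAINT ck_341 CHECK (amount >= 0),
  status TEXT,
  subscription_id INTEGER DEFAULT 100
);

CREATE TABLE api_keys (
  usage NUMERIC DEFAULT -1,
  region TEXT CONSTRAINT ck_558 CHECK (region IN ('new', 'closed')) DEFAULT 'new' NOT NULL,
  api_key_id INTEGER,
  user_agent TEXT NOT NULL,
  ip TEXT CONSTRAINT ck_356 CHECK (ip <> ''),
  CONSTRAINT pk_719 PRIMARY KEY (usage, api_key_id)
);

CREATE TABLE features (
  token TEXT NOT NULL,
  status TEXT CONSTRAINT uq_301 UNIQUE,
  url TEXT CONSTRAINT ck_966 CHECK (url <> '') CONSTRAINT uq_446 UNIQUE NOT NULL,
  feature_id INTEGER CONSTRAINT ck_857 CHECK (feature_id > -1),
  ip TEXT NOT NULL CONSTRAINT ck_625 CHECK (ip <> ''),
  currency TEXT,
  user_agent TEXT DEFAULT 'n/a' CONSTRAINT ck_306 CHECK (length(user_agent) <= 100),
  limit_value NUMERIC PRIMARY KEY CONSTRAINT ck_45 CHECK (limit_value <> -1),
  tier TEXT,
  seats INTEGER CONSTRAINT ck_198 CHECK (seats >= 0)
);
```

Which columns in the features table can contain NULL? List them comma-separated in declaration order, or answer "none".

- token: declared NOT NULL → not nullable.
- status: UNIQUE does not imply NOT NULL → nullable.
- url: declared NOT NULL → not nullable.
- feature_id: CHECK does not forbid NULL (a CHECK constraint passes when its expression is NULL) → nullable.
- ip: declared NOT NULL → not nullable.
- currency: no NOT NULL constraint applies → nullable.
- user_agent: CHECK does not forbid NULL (a CHECK constraint passes when its expression is NULL) → nullable.
- limit_value: part of the PRIMARY KEY, which implies NOT NULL → not nullable.
- tier: no NOT NULL constraint applies → nullable.
- seats: CHECK does not forbid NULL (a CHECK constraint passes when its expression is NULL) → nullable.

status, feature_id, currency, user_agent, tier, seats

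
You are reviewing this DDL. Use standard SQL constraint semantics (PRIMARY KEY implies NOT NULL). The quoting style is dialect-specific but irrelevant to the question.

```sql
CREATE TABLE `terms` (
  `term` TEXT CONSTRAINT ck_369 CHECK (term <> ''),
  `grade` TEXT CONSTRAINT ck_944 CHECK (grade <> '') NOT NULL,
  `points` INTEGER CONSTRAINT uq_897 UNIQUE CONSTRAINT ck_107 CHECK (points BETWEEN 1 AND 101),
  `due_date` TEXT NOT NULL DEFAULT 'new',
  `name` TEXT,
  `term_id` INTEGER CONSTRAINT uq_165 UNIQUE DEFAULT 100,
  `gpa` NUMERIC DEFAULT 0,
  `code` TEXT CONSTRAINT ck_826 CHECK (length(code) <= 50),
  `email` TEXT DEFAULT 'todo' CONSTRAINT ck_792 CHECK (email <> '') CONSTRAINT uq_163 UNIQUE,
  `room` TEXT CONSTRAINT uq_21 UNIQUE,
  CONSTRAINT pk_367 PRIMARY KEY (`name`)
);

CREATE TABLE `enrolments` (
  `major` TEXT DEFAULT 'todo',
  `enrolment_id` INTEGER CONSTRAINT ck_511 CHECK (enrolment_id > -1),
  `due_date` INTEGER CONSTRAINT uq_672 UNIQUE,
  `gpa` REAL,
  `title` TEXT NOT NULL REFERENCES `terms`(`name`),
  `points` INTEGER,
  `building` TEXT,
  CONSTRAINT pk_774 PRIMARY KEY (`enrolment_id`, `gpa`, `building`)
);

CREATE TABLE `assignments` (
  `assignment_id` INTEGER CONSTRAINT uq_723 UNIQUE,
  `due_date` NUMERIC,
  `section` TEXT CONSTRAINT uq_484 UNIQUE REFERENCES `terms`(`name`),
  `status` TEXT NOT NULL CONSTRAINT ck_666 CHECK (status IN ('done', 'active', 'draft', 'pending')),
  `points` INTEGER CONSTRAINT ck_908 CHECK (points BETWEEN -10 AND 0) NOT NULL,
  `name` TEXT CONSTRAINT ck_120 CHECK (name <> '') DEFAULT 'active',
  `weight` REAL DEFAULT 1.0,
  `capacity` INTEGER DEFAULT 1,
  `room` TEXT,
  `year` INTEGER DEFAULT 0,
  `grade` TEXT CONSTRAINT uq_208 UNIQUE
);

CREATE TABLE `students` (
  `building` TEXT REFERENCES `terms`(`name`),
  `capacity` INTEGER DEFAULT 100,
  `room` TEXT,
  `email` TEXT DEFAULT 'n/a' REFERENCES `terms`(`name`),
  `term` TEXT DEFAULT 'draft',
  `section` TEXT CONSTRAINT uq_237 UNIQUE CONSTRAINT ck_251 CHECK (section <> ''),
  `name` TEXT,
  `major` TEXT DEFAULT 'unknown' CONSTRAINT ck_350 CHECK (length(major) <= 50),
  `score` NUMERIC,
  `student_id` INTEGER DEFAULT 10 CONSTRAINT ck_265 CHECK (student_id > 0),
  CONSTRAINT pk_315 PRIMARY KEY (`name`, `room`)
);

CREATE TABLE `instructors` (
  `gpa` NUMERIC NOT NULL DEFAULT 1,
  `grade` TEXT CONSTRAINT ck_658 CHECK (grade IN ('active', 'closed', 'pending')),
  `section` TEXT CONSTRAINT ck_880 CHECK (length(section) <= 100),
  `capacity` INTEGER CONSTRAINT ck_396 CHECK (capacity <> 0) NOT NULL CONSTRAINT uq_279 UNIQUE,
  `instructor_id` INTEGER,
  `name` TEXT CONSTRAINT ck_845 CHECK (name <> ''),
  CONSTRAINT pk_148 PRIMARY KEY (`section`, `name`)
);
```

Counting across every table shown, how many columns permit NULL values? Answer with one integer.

29

terms: 7 nullable (term, points, term_id, gpa, code, email, room — PK (name) and explicit NOT NULL columns excluded).
enrolments: 3 nullable (major, due_date, points — PK (enrolment_id, gpa, building) and explicit NOT NULL columns excluded).
assignments: 9 nullable (assignment_id, due_date, section, name, weight, capacity, room, year, grade — PK none and explicit NOT NULL columns excluded).
students: 8 nullable (building, capacity, email, term, section, major, score, student_id — PK (name, room) and explicit NOT NULL columns excluded).
instructors: 2 nullable (grade, instructor_id — PK (section, name) and explicit NOT NULL columns excluded).
Total: 7 + 3 + 9 + 8 + 2 = 29.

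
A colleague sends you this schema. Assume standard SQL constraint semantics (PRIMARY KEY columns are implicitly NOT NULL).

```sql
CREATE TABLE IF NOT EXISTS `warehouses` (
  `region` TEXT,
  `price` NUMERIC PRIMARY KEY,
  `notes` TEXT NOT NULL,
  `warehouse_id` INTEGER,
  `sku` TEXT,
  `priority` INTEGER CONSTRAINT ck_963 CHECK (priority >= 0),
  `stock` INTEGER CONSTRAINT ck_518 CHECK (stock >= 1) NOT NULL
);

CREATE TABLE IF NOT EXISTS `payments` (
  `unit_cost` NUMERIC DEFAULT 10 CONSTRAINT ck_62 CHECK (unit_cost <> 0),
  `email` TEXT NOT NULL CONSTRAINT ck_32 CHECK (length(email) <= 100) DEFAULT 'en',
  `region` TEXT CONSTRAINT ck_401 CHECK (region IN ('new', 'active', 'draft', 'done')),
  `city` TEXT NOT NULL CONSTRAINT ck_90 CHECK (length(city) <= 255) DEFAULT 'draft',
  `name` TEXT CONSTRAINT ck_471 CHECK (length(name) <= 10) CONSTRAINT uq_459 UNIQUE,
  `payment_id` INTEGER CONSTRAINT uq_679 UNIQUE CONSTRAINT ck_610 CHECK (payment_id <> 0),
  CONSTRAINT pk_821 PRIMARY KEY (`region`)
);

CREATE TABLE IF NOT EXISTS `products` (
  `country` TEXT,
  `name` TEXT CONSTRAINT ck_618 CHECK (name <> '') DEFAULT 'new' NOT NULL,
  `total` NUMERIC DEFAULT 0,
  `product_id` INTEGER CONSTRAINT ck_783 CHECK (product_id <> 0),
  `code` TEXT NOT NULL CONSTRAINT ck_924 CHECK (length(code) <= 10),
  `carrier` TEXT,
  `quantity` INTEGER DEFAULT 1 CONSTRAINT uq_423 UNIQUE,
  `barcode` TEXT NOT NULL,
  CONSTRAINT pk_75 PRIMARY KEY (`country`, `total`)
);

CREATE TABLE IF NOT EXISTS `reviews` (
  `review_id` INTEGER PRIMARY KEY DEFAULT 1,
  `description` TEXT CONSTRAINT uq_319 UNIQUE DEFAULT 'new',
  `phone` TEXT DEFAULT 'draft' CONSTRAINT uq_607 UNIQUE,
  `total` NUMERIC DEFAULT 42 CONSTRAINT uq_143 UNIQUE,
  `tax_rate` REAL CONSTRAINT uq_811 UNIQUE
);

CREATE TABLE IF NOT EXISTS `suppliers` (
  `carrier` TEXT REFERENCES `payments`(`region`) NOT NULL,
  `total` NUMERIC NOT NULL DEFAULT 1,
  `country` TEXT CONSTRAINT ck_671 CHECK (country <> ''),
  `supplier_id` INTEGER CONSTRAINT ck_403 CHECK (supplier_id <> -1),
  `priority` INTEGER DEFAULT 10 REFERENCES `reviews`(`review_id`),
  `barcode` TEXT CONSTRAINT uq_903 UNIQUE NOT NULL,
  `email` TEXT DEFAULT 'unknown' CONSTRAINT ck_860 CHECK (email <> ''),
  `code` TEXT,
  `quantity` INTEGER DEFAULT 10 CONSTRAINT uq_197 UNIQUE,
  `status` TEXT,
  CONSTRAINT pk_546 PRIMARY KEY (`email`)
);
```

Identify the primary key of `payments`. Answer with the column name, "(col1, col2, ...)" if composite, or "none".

region

region is declared PRIMARY KEY as a table-level PRIMARY KEY clause.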